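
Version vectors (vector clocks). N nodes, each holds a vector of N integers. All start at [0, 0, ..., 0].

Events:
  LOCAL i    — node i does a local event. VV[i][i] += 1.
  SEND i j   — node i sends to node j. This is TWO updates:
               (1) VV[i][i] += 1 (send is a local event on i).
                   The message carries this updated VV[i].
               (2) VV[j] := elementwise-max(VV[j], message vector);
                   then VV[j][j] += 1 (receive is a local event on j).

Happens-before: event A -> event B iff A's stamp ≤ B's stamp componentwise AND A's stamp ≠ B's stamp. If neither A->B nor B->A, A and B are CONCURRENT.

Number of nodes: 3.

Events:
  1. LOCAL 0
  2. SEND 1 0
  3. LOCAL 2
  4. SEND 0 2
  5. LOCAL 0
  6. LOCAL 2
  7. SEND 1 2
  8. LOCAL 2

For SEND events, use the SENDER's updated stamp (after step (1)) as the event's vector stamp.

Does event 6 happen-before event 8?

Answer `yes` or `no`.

Answer: yes

Derivation:
Initial: VV[0]=[0, 0, 0]
Initial: VV[1]=[0, 0, 0]
Initial: VV[2]=[0, 0, 0]
Event 1: LOCAL 0: VV[0][0]++ -> VV[0]=[1, 0, 0]
Event 2: SEND 1->0: VV[1][1]++ -> VV[1]=[0, 1, 0], msg_vec=[0, 1, 0]; VV[0]=max(VV[0],msg_vec) then VV[0][0]++ -> VV[0]=[2, 1, 0]
Event 3: LOCAL 2: VV[2][2]++ -> VV[2]=[0, 0, 1]
Event 4: SEND 0->2: VV[0][0]++ -> VV[0]=[3, 1, 0], msg_vec=[3, 1, 0]; VV[2]=max(VV[2],msg_vec) then VV[2][2]++ -> VV[2]=[3, 1, 2]
Event 5: LOCAL 0: VV[0][0]++ -> VV[0]=[4, 1, 0]
Event 6: LOCAL 2: VV[2][2]++ -> VV[2]=[3, 1, 3]
Event 7: SEND 1->2: VV[1][1]++ -> VV[1]=[0, 2, 0], msg_vec=[0, 2, 0]; VV[2]=max(VV[2],msg_vec) then VV[2][2]++ -> VV[2]=[3, 2, 4]
Event 8: LOCAL 2: VV[2][2]++ -> VV[2]=[3, 2, 5]
Event 6 stamp: [3, 1, 3]
Event 8 stamp: [3, 2, 5]
[3, 1, 3] <= [3, 2, 5]? True. Equal? False. Happens-before: True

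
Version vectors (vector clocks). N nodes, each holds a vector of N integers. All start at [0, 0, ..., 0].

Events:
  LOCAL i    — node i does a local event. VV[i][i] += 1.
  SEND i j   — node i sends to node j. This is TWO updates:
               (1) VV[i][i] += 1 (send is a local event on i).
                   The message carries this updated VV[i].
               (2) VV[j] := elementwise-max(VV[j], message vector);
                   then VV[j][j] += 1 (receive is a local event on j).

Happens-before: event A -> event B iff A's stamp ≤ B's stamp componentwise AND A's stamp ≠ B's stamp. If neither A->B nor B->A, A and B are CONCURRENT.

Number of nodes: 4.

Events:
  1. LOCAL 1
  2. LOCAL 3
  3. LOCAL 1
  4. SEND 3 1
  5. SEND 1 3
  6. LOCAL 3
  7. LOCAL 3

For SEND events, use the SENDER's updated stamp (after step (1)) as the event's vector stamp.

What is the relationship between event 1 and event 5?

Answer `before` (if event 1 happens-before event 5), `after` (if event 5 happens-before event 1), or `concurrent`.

Answer: before

Derivation:
Initial: VV[0]=[0, 0, 0, 0]
Initial: VV[1]=[0, 0, 0, 0]
Initial: VV[2]=[0, 0, 0, 0]
Initial: VV[3]=[0, 0, 0, 0]
Event 1: LOCAL 1: VV[1][1]++ -> VV[1]=[0, 1, 0, 0]
Event 2: LOCAL 3: VV[3][3]++ -> VV[3]=[0, 0, 0, 1]
Event 3: LOCAL 1: VV[1][1]++ -> VV[1]=[0, 2, 0, 0]
Event 4: SEND 3->1: VV[3][3]++ -> VV[3]=[0, 0, 0, 2], msg_vec=[0, 0, 0, 2]; VV[1]=max(VV[1],msg_vec) then VV[1][1]++ -> VV[1]=[0, 3, 0, 2]
Event 5: SEND 1->3: VV[1][1]++ -> VV[1]=[0, 4, 0, 2], msg_vec=[0, 4, 0, 2]; VV[3]=max(VV[3],msg_vec) then VV[3][3]++ -> VV[3]=[0, 4, 0, 3]
Event 6: LOCAL 3: VV[3][3]++ -> VV[3]=[0, 4, 0, 4]
Event 7: LOCAL 3: VV[3][3]++ -> VV[3]=[0, 4, 0, 5]
Event 1 stamp: [0, 1, 0, 0]
Event 5 stamp: [0, 4, 0, 2]
[0, 1, 0, 0] <= [0, 4, 0, 2]? True
[0, 4, 0, 2] <= [0, 1, 0, 0]? False
Relation: before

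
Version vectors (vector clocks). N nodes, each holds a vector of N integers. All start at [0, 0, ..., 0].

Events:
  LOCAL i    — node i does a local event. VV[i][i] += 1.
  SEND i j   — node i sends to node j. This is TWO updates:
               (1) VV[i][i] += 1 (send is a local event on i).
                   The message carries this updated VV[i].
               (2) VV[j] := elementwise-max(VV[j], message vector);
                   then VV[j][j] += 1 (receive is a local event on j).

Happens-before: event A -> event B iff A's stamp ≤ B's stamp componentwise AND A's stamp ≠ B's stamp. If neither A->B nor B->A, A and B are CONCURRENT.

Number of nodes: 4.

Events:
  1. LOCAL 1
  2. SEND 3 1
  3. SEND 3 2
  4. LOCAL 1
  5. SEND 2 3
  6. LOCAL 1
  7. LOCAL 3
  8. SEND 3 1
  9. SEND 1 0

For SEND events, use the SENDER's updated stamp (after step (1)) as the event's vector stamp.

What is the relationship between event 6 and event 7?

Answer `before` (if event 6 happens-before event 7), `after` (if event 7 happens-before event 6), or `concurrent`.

Initial: VV[0]=[0, 0, 0, 0]
Initial: VV[1]=[0, 0, 0, 0]
Initial: VV[2]=[0, 0, 0, 0]
Initial: VV[3]=[0, 0, 0, 0]
Event 1: LOCAL 1: VV[1][1]++ -> VV[1]=[0, 1, 0, 0]
Event 2: SEND 3->1: VV[3][3]++ -> VV[3]=[0, 0, 0, 1], msg_vec=[0, 0, 0, 1]; VV[1]=max(VV[1],msg_vec) then VV[1][1]++ -> VV[1]=[0, 2, 0, 1]
Event 3: SEND 3->2: VV[3][3]++ -> VV[3]=[0, 0, 0, 2], msg_vec=[0, 0, 0, 2]; VV[2]=max(VV[2],msg_vec) then VV[2][2]++ -> VV[2]=[0, 0, 1, 2]
Event 4: LOCAL 1: VV[1][1]++ -> VV[1]=[0, 3, 0, 1]
Event 5: SEND 2->3: VV[2][2]++ -> VV[2]=[0, 0, 2, 2], msg_vec=[0, 0, 2, 2]; VV[3]=max(VV[3],msg_vec) then VV[3][3]++ -> VV[3]=[0, 0, 2, 3]
Event 6: LOCAL 1: VV[1][1]++ -> VV[1]=[0, 4, 0, 1]
Event 7: LOCAL 3: VV[3][3]++ -> VV[3]=[0, 0, 2, 4]
Event 8: SEND 3->1: VV[3][3]++ -> VV[3]=[0, 0, 2, 5], msg_vec=[0, 0, 2, 5]; VV[1]=max(VV[1],msg_vec) then VV[1][1]++ -> VV[1]=[0, 5, 2, 5]
Event 9: SEND 1->0: VV[1][1]++ -> VV[1]=[0, 6, 2, 5], msg_vec=[0, 6, 2, 5]; VV[0]=max(VV[0],msg_vec) then VV[0][0]++ -> VV[0]=[1, 6, 2, 5]
Event 6 stamp: [0, 4, 0, 1]
Event 7 stamp: [0, 0, 2, 4]
[0, 4, 0, 1] <= [0, 0, 2, 4]? False
[0, 0, 2, 4] <= [0, 4, 0, 1]? False
Relation: concurrent

Answer: concurrent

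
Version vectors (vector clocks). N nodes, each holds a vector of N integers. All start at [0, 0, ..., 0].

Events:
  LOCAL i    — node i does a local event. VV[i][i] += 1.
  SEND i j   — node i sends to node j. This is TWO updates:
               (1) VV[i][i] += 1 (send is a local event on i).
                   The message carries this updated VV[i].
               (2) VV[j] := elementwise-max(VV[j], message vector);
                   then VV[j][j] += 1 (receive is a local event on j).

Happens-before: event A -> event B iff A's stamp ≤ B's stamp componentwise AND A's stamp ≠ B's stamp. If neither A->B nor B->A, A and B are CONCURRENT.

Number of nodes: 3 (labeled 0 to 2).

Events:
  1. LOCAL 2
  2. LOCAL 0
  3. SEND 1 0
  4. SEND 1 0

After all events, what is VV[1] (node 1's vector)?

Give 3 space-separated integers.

Answer: 0 2 0

Derivation:
Initial: VV[0]=[0, 0, 0]
Initial: VV[1]=[0, 0, 0]
Initial: VV[2]=[0, 0, 0]
Event 1: LOCAL 2: VV[2][2]++ -> VV[2]=[0, 0, 1]
Event 2: LOCAL 0: VV[0][0]++ -> VV[0]=[1, 0, 0]
Event 3: SEND 1->0: VV[1][1]++ -> VV[1]=[0, 1, 0], msg_vec=[0, 1, 0]; VV[0]=max(VV[0],msg_vec) then VV[0][0]++ -> VV[0]=[2, 1, 0]
Event 4: SEND 1->0: VV[1][1]++ -> VV[1]=[0, 2, 0], msg_vec=[0, 2, 0]; VV[0]=max(VV[0],msg_vec) then VV[0][0]++ -> VV[0]=[3, 2, 0]
Final vectors: VV[0]=[3, 2, 0]; VV[1]=[0, 2, 0]; VV[2]=[0, 0, 1]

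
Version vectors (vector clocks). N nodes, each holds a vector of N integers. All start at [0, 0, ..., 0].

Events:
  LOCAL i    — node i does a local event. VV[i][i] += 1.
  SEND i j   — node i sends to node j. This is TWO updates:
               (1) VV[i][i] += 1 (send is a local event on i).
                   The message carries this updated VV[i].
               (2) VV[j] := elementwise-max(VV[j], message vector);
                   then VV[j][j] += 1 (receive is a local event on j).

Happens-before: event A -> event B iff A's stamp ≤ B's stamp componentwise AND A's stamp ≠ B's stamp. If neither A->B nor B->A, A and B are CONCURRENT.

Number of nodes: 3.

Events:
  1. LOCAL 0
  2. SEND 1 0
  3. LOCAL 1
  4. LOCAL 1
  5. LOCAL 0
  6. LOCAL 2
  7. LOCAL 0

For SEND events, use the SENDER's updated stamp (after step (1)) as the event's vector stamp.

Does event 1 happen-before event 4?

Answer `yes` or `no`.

Answer: no

Derivation:
Initial: VV[0]=[0, 0, 0]
Initial: VV[1]=[0, 0, 0]
Initial: VV[2]=[0, 0, 0]
Event 1: LOCAL 0: VV[0][0]++ -> VV[0]=[1, 0, 0]
Event 2: SEND 1->0: VV[1][1]++ -> VV[1]=[0, 1, 0], msg_vec=[0, 1, 0]; VV[0]=max(VV[0],msg_vec) then VV[0][0]++ -> VV[0]=[2, 1, 0]
Event 3: LOCAL 1: VV[1][1]++ -> VV[1]=[0, 2, 0]
Event 4: LOCAL 1: VV[1][1]++ -> VV[1]=[0, 3, 0]
Event 5: LOCAL 0: VV[0][0]++ -> VV[0]=[3, 1, 0]
Event 6: LOCAL 2: VV[2][2]++ -> VV[2]=[0, 0, 1]
Event 7: LOCAL 0: VV[0][0]++ -> VV[0]=[4, 1, 0]
Event 1 stamp: [1, 0, 0]
Event 4 stamp: [0, 3, 0]
[1, 0, 0] <= [0, 3, 0]? False. Equal? False. Happens-before: False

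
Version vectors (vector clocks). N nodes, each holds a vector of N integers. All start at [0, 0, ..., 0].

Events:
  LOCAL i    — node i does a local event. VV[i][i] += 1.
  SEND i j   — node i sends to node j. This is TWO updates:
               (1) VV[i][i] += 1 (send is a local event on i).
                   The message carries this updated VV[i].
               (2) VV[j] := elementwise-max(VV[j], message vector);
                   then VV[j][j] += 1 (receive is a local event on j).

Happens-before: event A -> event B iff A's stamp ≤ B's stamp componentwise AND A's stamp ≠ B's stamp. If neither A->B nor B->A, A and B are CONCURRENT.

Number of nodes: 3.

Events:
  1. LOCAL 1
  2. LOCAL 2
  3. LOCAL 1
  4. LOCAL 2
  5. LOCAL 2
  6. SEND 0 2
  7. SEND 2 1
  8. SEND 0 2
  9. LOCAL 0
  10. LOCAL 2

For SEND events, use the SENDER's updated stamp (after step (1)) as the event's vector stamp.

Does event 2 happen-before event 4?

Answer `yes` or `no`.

Initial: VV[0]=[0, 0, 0]
Initial: VV[1]=[0, 0, 0]
Initial: VV[2]=[0, 0, 0]
Event 1: LOCAL 1: VV[1][1]++ -> VV[1]=[0, 1, 0]
Event 2: LOCAL 2: VV[2][2]++ -> VV[2]=[0, 0, 1]
Event 3: LOCAL 1: VV[1][1]++ -> VV[1]=[0, 2, 0]
Event 4: LOCAL 2: VV[2][2]++ -> VV[2]=[0, 0, 2]
Event 5: LOCAL 2: VV[2][2]++ -> VV[2]=[0, 0, 3]
Event 6: SEND 0->2: VV[0][0]++ -> VV[0]=[1, 0, 0], msg_vec=[1, 0, 0]; VV[2]=max(VV[2],msg_vec) then VV[2][2]++ -> VV[2]=[1, 0, 4]
Event 7: SEND 2->1: VV[2][2]++ -> VV[2]=[1, 0, 5], msg_vec=[1, 0, 5]; VV[1]=max(VV[1],msg_vec) then VV[1][1]++ -> VV[1]=[1, 3, 5]
Event 8: SEND 0->2: VV[0][0]++ -> VV[0]=[2, 0, 0], msg_vec=[2, 0, 0]; VV[2]=max(VV[2],msg_vec) then VV[2][2]++ -> VV[2]=[2, 0, 6]
Event 9: LOCAL 0: VV[0][0]++ -> VV[0]=[3, 0, 0]
Event 10: LOCAL 2: VV[2][2]++ -> VV[2]=[2, 0, 7]
Event 2 stamp: [0, 0, 1]
Event 4 stamp: [0, 0, 2]
[0, 0, 1] <= [0, 0, 2]? True. Equal? False. Happens-before: True

Answer: yes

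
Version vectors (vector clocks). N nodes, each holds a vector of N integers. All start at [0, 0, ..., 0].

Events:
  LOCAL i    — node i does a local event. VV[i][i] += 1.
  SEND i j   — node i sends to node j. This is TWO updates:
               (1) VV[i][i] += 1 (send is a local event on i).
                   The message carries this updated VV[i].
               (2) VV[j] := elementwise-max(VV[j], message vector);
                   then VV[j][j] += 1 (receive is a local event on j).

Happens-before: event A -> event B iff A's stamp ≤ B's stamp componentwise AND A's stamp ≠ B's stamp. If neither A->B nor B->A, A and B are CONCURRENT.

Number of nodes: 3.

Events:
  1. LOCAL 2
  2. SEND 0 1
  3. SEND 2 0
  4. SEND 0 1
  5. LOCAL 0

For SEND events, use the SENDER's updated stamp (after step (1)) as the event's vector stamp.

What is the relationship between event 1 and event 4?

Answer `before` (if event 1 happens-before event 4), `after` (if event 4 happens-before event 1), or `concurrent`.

Initial: VV[0]=[0, 0, 0]
Initial: VV[1]=[0, 0, 0]
Initial: VV[2]=[0, 0, 0]
Event 1: LOCAL 2: VV[2][2]++ -> VV[2]=[0, 0, 1]
Event 2: SEND 0->1: VV[0][0]++ -> VV[0]=[1, 0, 0], msg_vec=[1, 0, 0]; VV[1]=max(VV[1],msg_vec) then VV[1][1]++ -> VV[1]=[1, 1, 0]
Event 3: SEND 2->0: VV[2][2]++ -> VV[2]=[0, 0, 2], msg_vec=[0, 0, 2]; VV[0]=max(VV[0],msg_vec) then VV[0][0]++ -> VV[0]=[2, 0, 2]
Event 4: SEND 0->1: VV[0][0]++ -> VV[0]=[3, 0, 2], msg_vec=[3, 0, 2]; VV[1]=max(VV[1],msg_vec) then VV[1][1]++ -> VV[1]=[3, 2, 2]
Event 5: LOCAL 0: VV[0][0]++ -> VV[0]=[4, 0, 2]
Event 1 stamp: [0, 0, 1]
Event 4 stamp: [3, 0, 2]
[0, 0, 1] <= [3, 0, 2]? True
[3, 0, 2] <= [0, 0, 1]? False
Relation: before

Answer: before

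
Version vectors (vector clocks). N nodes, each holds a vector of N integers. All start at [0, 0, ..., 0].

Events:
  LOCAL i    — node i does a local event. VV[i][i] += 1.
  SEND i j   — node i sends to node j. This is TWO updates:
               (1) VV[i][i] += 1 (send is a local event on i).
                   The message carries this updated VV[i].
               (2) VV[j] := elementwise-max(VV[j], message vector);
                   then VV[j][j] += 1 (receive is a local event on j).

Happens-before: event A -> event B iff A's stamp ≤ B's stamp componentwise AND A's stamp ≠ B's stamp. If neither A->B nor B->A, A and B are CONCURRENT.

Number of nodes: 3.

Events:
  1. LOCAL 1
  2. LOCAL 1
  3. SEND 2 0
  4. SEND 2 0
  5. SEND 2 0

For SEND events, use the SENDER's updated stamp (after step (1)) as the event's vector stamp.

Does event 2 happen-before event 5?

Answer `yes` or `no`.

Initial: VV[0]=[0, 0, 0]
Initial: VV[1]=[0, 0, 0]
Initial: VV[2]=[0, 0, 0]
Event 1: LOCAL 1: VV[1][1]++ -> VV[1]=[0, 1, 0]
Event 2: LOCAL 1: VV[1][1]++ -> VV[1]=[0, 2, 0]
Event 3: SEND 2->0: VV[2][2]++ -> VV[2]=[0, 0, 1], msg_vec=[0, 0, 1]; VV[0]=max(VV[0],msg_vec) then VV[0][0]++ -> VV[0]=[1, 0, 1]
Event 4: SEND 2->0: VV[2][2]++ -> VV[2]=[0, 0, 2], msg_vec=[0, 0, 2]; VV[0]=max(VV[0],msg_vec) then VV[0][0]++ -> VV[0]=[2, 0, 2]
Event 5: SEND 2->0: VV[2][2]++ -> VV[2]=[0, 0, 3], msg_vec=[0, 0, 3]; VV[0]=max(VV[0],msg_vec) then VV[0][0]++ -> VV[0]=[3, 0, 3]
Event 2 stamp: [0, 2, 0]
Event 5 stamp: [0, 0, 3]
[0, 2, 0] <= [0, 0, 3]? False. Equal? False. Happens-before: False

Answer: no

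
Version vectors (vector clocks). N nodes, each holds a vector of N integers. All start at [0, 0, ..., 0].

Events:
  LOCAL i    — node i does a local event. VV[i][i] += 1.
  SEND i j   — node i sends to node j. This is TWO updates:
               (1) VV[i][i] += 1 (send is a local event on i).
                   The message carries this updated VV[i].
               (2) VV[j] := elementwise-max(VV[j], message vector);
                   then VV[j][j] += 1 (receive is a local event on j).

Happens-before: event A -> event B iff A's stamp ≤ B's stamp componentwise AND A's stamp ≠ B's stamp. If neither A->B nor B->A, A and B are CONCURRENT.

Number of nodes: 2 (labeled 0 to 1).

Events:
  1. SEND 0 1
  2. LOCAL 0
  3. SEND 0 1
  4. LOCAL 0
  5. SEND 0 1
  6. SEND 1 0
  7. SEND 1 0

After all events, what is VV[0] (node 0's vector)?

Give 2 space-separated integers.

Initial: VV[0]=[0, 0]
Initial: VV[1]=[0, 0]
Event 1: SEND 0->1: VV[0][0]++ -> VV[0]=[1, 0], msg_vec=[1, 0]; VV[1]=max(VV[1],msg_vec) then VV[1][1]++ -> VV[1]=[1, 1]
Event 2: LOCAL 0: VV[0][0]++ -> VV[0]=[2, 0]
Event 3: SEND 0->1: VV[0][0]++ -> VV[0]=[3, 0], msg_vec=[3, 0]; VV[1]=max(VV[1],msg_vec) then VV[1][1]++ -> VV[1]=[3, 2]
Event 4: LOCAL 0: VV[0][0]++ -> VV[0]=[4, 0]
Event 5: SEND 0->1: VV[0][0]++ -> VV[0]=[5, 0], msg_vec=[5, 0]; VV[1]=max(VV[1],msg_vec) then VV[1][1]++ -> VV[1]=[5, 3]
Event 6: SEND 1->0: VV[1][1]++ -> VV[1]=[5, 4], msg_vec=[5, 4]; VV[0]=max(VV[0],msg_vec) then VV[0][0]++ -> VV[0]=[6, 4]
Event 7: SEND 1->0: VV[1][1]++ -> VV[1]=[5, 5], msg_vec=[5, 5]; VV[0]=max(VV[0],msg_vec) then VV[0][0]++ -> VV[0]=[7, 5]
Final vectors: VV[0]=[7, 5]; VV[1]=[5, 5]

Answer: 7 5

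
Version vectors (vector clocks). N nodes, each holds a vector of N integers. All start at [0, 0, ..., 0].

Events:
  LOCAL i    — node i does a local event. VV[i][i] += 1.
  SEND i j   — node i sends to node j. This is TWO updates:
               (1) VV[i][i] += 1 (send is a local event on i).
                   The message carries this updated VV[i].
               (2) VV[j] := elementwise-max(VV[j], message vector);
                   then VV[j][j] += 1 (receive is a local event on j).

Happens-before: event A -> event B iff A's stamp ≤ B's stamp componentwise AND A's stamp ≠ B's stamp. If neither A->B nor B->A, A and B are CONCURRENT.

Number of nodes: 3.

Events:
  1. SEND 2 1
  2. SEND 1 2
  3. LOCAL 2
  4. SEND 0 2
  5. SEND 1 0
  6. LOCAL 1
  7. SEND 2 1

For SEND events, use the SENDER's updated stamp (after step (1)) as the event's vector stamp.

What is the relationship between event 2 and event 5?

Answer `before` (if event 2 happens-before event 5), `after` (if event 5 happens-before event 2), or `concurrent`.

Answer: before

Derivation:
Initial: VV[0]=[0, 0, 0]
Initial: VV[1]=[0, 0, 0]
Initial: VV[2]=[0, 0, 0]
Event 1: SEND 2->1: VV[2][2]++ -> VV[2]=[0, 0, 1], msg_vec=[0, 0, 1]; VV[1]=max(VV[1],msg_vec) then VV[1][1]++ -> VV[1]=[0, 1, 1]
Event 2: SEND 1->2: VV[1][1]++ -> VV[1]=[0, 2, 1], msg_vec=[0, 2, 1]; VV[2]=max(VV[2],msg_vec) then VV[2][2]++ -> VV[2]=[0, 2, 2]
Event 3: LOCAL 2: VV[2][2]++ -> VV[2]=[0, 2, 3]
Event 4: SEND 0->2: VV[0][0]++ -> VV[0]=[1, 0, 0], msg_vec=[1, 0, 0]; VV[2]=max(VV[2],msg_vec) then VV[2][2]++ -> VV[2]=[1, 2, 4]
Event 5: SEND 1->0: VV[1][1]++ -> VV[1]=[0, 3, 1], msg_vec=[0, 3, 1]; VV[0]=max(VV[0],msg_vec) then VV[0][0]++ -> VV[0]=[2, 3, 1]
Event 6: LOCAL 1: VV[1][1]++ -> VV[1]=[0, 4, 1]
Event 7: SEND 2->1: VV[2][2]++ -> VV[2]=[1, 2, 5], msg_vec=[1, 2, 5]; VV[1]=max(VV[1],msg_vec) then VV[1][1]++ -> VV[1]=[1, 5, 5]
Event 2 stamp: [0, 2, 1]
Event 5 stamp: [0, 3, 1]
[0, 2, 1] <= [0, 3, 1]? True
[0, 3, 1] <= [0, 2, 1]? False
Relation: before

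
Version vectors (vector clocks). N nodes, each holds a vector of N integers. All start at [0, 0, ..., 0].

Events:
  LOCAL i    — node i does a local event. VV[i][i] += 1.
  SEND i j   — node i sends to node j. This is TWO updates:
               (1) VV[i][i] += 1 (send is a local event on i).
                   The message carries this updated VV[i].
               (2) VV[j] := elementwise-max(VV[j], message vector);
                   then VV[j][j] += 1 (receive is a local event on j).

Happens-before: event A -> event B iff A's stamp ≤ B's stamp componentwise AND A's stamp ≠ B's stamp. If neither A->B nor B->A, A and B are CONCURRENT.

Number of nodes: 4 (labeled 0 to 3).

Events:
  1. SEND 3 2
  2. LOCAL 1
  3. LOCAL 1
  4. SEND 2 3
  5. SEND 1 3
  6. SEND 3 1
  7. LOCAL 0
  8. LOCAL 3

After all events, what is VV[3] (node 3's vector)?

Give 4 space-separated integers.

Answer: 0 3 2 5

Derivation:
Initial: VV[0]=[0, 0, 0, 0]
Initial: VV[1]=[0, 0, 0, 0]
Initial: VV[2]=[0, 0, 0, 0]
Initial: VV[3]=[0, 0, 0, 0]
Event 1: SEND 3->2: VV[3][3]++ -> VV[3]=[0, 0, 0, 1], msg_vec=[0, 0, 0, 1]; VV[2]=max(VV[2],msg_vec) then VV[2][2]++ -> VV[2]=[0, 0, 1, 1]
Event 2: LOCAL 1: VV[1][1]++ -> VV[1]=[0, 1, 0, 0]
Event 3: LOCAL 1: VV[1][1]++ -> VV[1]=[0, 2, 0, 0]
Event 4: SEND 2->3: VV[2][2]++ -> VV[2]=[0, 0, 2, 1], msg_vec=[0, 0, 2, 1]; VV[3]=max(VV[3],msg_vec) then VV[3][3]++ -> VV[3]=[0, 0, 2, 2]
Event 5: SEND 1->3: VV[1][1]++ -> VV[1]=[0, 3, 0, 0], msg_vec=[0, 3, 0, 0]; VV[3]=max(VV[3],msg_vec) then VV[3][3]++ -> VV[3]=[0, 3, 2, 3]
Event 6: SEND 3->1: VV[3][3]++ -> VV[3]=[0, 3, 2, 4], msg_vec=[0, 3, 2, 4]; VV[1]=max(VV[1],msg_vec) then VV[1][1]++ -> VV[1]=[0, 4, 2, 4]
Event 7: LOCAL 0: VV[0][0]++ -> VV[0]=[1, 0, 0, 0]
Event 8: LOCAL 3: VV[3][3]++ -> VV[3]=[0, 3, 2, 5]
Final vectors: VV[0]=[1, 0, 0, 0]; VV[1]=[0, 4, 2, 4]; VV[2]=[0, 0, 2, 1]; VV[3]=[0, 3, 2, 5]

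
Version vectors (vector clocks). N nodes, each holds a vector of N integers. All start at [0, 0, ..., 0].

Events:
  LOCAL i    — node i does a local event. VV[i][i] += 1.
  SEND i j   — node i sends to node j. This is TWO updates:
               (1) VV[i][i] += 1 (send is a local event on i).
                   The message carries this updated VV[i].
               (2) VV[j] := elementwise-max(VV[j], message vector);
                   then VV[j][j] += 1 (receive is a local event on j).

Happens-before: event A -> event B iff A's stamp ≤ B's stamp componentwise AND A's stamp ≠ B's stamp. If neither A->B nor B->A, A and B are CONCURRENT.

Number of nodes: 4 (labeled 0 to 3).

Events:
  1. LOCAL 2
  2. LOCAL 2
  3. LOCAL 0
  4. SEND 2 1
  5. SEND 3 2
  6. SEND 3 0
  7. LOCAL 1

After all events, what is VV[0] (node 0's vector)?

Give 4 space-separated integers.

Answer: 2 0 0 2

Derivation:
Initial: VV[0]=[0, 0, 0, 0]
Initial: VV[1]=[0, 0, 0, 0]
Initial: VV[2]=[0, 0, 0, 0]
Initial: VV[3]=[0, 0, 0, 0]
Event 1: LOCAL 2: VV[2][2]++ -> VV[2]=[0, 0, 1, 0]
Event 2: LOCAL 2: VV[2][2]++ -> VV[2]=[0, 0, 2, 0]
Event 3: LOCAL 0: VV[0][0]++ -> VV[0]=[1, 0, 0, 0]
Event 4: SEND 2->1: VV[2][2]++ -> VV[2]=[0, 0, 3, 0], msg_vec=[0, 0, 3, 0]; VV[1]=max(VV[1],msg_vec) then VV[1][1]++ -> VV[1]=[0, 1, 3, 0]
Event 5: SEND 3->2: VV[3][3]++ -> VV[3]=[0, 0, 0, 1], msg_vec=[0, 0, 0, 1]; VV[2]=max(VV[2],msg_vec) then VV[2][2]++ -> VV[2]=[0, 0, 4, 1]
Event 6: SEND 3->0: VV[3][3]++ -> VV[3]=[0, 0, 0, 2], msg_vec=[0, 0, 0, 2]; VV[0]=max(VV[0],msg_vec) then VV[0][0]++ -> VV[0]=[2, 0, 0, 2]
Event 7: LOCAL 1: VV[1][1]++ -> VV[1]=[0, 2, 3, 0]
Final vectors: VV[0]=[2, 0, 0, 2]; VV[1]=[0, 2, 3, 0]; VV[2]=[0, 0, 4, 1]; VV[3]=[0, 0, 0, 2]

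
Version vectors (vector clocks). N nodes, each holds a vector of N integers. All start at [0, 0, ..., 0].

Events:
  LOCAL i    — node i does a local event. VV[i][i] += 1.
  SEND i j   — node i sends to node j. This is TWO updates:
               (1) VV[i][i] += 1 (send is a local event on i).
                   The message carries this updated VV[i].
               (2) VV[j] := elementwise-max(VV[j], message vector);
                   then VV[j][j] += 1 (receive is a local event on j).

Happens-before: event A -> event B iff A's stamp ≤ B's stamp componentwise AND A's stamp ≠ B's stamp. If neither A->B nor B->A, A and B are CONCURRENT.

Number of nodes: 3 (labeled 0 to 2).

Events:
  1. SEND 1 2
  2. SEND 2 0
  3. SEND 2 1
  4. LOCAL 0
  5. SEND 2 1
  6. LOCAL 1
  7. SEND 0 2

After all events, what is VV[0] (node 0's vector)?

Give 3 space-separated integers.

Answer: 3 1 2

Derivation:
Initial: VV[0]=[0, 0, 0]
Initial: VV[1]=[0, 0, 0]
Initial: VV[2]=[0, 0, 0]
Event 1: SEND 1->2: VV[1][1]++ -> VV[1]=[0, 1, 0], msg_vec=[0, 1, 0]; VV[2]=max(VV[2],msg_vec) then VV[2][2]++ -> VV[2]=[0, 1, 1]
Event 2: SEND 2->0: VV[2][2]++ -> VV[2]=[0, 1, 2], msg_vec=[0, 1, 2]; VV[0]=max(VV[0],msg_vec) then VV[0][0]++ -> VV[0]=[1, 1, 2]
Event 3: SEND 2->1: VV[2][2]++ -> VV[2]=[0, 1, 3], msg_vec=[0, 1, 3]; VV[1]=max(VV[1],msg_vec) then VV[1][1]++ -> VV[1]=[0, 2, 3]
Event 4: LOCAL 0: VV[0][0]++ -> VV[0]=[2, 1, 2]
Event 5: SEND 2->1: VV[2][2]++ -> VV[2]=[0, 1, 4], msg_vec=[0, 1, 4]; VV[1]=max(VV[1],msg_vec) then VV[1][1]++ -> VV[1]=[0, 3, 4]
Event 6: LOCAL 1: VV[1][1]++ -> VV[1]=[0, 4, 4]
Event 7: SEND 0->2: VV[0][0]++ -> VV[0]=[3, 1, 2], msg_vec=[3, 1, 2]; VV[2]=max(VV[2],msg_vec) then VV[2][2]++ -> VV[2]=[3, 1, 5]
Final vectors: VV[0]=[3, 1, 2]; VV[1]=[0, 4, 4]; VV[2]=[3, 1, 5]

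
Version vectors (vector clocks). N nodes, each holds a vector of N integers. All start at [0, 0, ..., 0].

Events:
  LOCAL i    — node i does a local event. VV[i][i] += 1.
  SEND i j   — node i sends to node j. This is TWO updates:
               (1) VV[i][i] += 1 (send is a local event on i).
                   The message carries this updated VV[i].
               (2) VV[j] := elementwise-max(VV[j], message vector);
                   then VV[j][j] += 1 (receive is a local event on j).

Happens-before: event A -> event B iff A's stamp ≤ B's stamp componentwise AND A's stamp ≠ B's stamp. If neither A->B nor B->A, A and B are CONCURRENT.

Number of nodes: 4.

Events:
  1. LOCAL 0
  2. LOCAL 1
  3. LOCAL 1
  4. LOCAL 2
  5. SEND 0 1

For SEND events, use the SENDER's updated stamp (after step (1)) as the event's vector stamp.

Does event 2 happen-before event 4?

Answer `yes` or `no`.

Answer: no

Derivation:
Initial: VV[0]=[0, 0, 0, 0]
Initial: VV[1]=[0, 0, 0, 0]
Initial: VV[2]=[0, 0, 0, 0]
Initial: VV[3]=[0, 0, 0, 0]
Event 1: LOCAL 0: VV[0][0]++ -> VV[0]=[1, 0, 0, 0]
Event 2: LOCAL 1: VV[1][1]++ -> VV[1]=[0, 1, 0, 0]
Event 3: LOCAL 1: VV[1][1]++ -> VV[1]=[0, 2, 0, 0]
Event 4: LOCAL 2: VV[2][2]++ -> VV[2]=[0, 0, 1, 0]
Event 5: SEND 0->1: VV[0][0]++ -> VV[0]=[2, 0, 0, 0], msg_vec=[2, 0, 0, 0]; VV[1]=max(VV[1],msg_vec) then VV[1][1]++ -> VV[1]=[2, 3, 0, 0]
Event 2 stamp: [0, 1, 0, 0]
Event 4 stamp: [0, 0, 1, 0]
[0, 1, 0, 0] <= [0, 0, 1, 0]? False. Equal? False. Happens-before: False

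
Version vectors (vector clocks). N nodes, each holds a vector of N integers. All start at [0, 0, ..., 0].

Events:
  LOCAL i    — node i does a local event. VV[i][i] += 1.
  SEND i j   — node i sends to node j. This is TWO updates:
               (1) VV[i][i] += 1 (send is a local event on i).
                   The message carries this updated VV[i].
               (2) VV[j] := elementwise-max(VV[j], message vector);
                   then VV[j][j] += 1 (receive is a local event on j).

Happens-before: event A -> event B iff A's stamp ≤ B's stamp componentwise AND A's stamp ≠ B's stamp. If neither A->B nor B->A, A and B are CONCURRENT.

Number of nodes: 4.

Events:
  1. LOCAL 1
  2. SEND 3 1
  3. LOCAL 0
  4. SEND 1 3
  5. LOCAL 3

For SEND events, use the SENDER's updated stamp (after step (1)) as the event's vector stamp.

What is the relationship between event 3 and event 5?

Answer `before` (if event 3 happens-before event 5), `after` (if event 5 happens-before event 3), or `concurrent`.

Answer: concurrent

Derivation:
Initial: VV[0]=[0, 0, 0, 0]
Initial: VV[1]=[0, 0, 0, 0]
Initial: VV[2]=[0, 0, 0, 0]
Initial: VV[3]=[0, 0, 0, 0]
Event 1: LOCAL 1: VV[1][1]++ -> VV[1]=[0, 1, 0, 0]
Event 2: SEND 3->1: VV[3][3]++ -> VV[3]=[0, 0, 0, 1], msg_vec=[0, 0, 0, 1]; VV[1]=max(VV[1],msg_vec) then VV[1][1]++ -> VV[1]=[0, 2, 0, 1]
Event 3: LOCAL 0: VV[0][0]++ -> VV[0]=[1, 0, 0, 0]
Event 4: SEND 1->3: VV[1][1]++ -> VV[1]=[0, 3, 0, 1], msg_vec=[0, 3, 0, 1]; VV[3]=max(VV[3],msg_vec) then VV[3][3]++ -> VV[3]=[0, 3, 0, 2]
Event 5: LOCAL 3: VV[3][3]++ -> VV[3]=[0, 3, 0, 3]
Event 3 stamp: [1, 0, 0, 0]
Event 5 stamp: [0, 3, 0, 3]
[1, 0, 0, 0] <= [0, 3, 0, 3]? False
[0, 3, 0, 3] <= [1, 0, 0, 0]? False
Relation: concurrent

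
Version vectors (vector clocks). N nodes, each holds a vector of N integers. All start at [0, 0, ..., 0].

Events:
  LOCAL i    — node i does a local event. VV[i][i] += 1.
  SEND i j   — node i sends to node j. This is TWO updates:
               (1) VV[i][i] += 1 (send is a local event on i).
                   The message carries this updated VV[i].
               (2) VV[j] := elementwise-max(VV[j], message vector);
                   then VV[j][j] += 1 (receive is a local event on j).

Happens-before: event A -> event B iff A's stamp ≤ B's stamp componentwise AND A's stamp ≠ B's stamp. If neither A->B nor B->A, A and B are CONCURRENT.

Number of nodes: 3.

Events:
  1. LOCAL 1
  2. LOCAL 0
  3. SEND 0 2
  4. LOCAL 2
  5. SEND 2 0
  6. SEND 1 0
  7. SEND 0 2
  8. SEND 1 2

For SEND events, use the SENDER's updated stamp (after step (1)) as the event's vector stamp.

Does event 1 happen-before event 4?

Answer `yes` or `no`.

Answer: no

Derivation:
Initial: VV[0]=[0, 0, 0]
Initial: VV[1]=[0, 0, 0]
Initial: VV[2]=[0, 0, 0]
Event 1: LOCAL 1: VV[1][1]++ -> VV[1]=[0, 1, 0]
Event 2: LOCAL 0: VV[0][0]++ -> VV[0]=[1, 0, 0]
Event 3: SEND 0->2: VV[0][0]++ -> VV[0]=[2, 0, 0], msg_vec=[2, 0, 0]; VV[2]=max(VV[2],msg_vec) then VV[2][2]++ -> VV[2]=[2, 0, 1]
Event 4: LOCAL 2: VV[2][2]++ -> VV[2]=[2, 0, 2]
Event 5: SEND 2->0: VV[2][2]++ -> VV[2]=[2, 0, 3], msg_vec=[2, 0, 3]; VV[0]=max(VV[0],msg_vec) then VV[0][0]++ -> VV[0]=[3, 0, 3]
Event 6: SEND 1->0: VV[1][1]++ -> VV[1]=[0, 2, 0], msg_vec=[0, 2, 0]; VV[0]=max(VV[0],msg_vec) then VV[0][0]++ -> VV[0]=[4, 2, 3]
Event 7: SEND 0->2: VV[0][0]++ -> VV[0]=[5, 2, 3], msg_vec=[5, 2, 3]; VV[2]=max(VV[2],msg_vec) then VV[2][2]++ -> VV[2]=[5, 2, 4]
Event 8: SEND 1->2: VV[1][1]++ -> VV[1]=[0, 3, 0], msg_vec=[0, 3, 0]; VV[2]=max(VV[2],msg_vec) then VV[2][2]++ -> VV[2]=[5, 3, 5]
Event 1 stamp: [0, 1, 0]
Event 4 stamp: [2, 0, 2]
[0, 1, 0] <= [2, 0, 2]? False. Equal? False. Happens-before: False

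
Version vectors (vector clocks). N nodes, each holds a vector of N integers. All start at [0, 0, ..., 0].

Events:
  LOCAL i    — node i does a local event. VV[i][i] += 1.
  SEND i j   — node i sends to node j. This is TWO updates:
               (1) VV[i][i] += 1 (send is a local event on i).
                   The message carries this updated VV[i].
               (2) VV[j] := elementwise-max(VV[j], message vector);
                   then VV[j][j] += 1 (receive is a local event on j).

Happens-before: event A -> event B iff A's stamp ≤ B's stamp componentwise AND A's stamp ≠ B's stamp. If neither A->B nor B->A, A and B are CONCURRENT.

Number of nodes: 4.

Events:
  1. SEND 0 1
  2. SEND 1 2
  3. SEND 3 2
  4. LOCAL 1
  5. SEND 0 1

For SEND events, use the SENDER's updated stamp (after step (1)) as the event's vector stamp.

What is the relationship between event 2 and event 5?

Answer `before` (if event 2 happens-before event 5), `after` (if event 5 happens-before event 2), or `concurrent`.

Initial: VV[0]=[0, 0, 0, 0]
Initial: VV[1]=[0, 0, 0, 0]
Initial: VV[2]=[0, 0, 0, 0]
Initial: VV[3]=[0, 0, 0, 0]
Event 1: SEND 0->1: VV[0][0]++ -> VV[0]=[1, 0, 0, 0], msg_vec=[1, 0, 0, 0]; VV[1]=max(VV[1],msg_vec) then VV[1][1]++ -> VV[1]=[1, 1, 0, 0]
Event 2: SEND 1->2: VV[1][1]++ -> VV[1]=[1, 2, 0, 0], msg_vec=[1, 2, 0, 0]; VV[2]=max(VV[2],msg_vec) then VV[2][2]++ -> VV[2]=[1, 2, 1, 0]
Event 3: SEND 3->2: VV[3][3]++ -> VV[3]=[0, 0, 0, 1], msg_vec=[0, 0, 0, 1]; VV[2]=max(VV[2],msg_vec) then VV[2][2]++ -> VV[2]=[1, 2, 2, 1]
Event 4: LOCAL 1: VV[1][1]++ -> VV[1]=[1, 3, 0, 0]
Event 5: SEND 0->1: VV[0][0]++ -> VV[0]=[2, 0, 0, 0], msg_vec=[2, 0, 0, 0]; VV[1]=max(VV[1],msg_vec) then VV[1][1]++ -> VV[1]=[2, 4, 0, 0]
Event 2 stamp: [1, 2, 0, 0]
Event 5 stamp: [2, 0, 0, 0]
[1, 2, 0, 0] <= [2, 0, 0, 0]? False
[2, 0, 0, 0] <= [1, 2, 0, 0]? False
Relation: concurrent

Answer: concurrent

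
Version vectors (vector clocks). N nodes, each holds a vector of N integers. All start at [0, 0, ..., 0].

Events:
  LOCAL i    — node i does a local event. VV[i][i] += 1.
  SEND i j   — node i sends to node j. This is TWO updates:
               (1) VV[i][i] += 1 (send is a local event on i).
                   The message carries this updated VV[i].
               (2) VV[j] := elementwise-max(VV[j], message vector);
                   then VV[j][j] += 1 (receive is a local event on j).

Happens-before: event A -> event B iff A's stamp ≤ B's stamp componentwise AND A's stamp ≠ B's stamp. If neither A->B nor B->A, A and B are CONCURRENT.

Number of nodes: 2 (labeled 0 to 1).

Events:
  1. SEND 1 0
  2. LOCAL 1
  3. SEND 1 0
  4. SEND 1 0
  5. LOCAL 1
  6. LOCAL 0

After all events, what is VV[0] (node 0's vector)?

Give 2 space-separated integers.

Initial: VV[0]=[0, 0]
Initial: VV[1]=[0, 0]
Event 1: SEND 1->0: VV[1][1]++ -> VV[1]=[0, 1], msg_vec=[0, 1]; VV[0]=max(VV[0],msg_vec) then VV[0][0]++ -> VV[0]=[1, 1]
Event 2: LOCAL 1: VV[1][1]++ -> VV[1]=[0, 2]
Event 3: SEND 1->0: VV[1][1]++ -> VV[1]=[0, 3], msg_vec=[0, 3]; VV[0]=max(VV[0],msg_vec) then VV[0][0]++ -> VV[0]=[2, 3]
Event 4: SEND 1->0: VV[1][1]++ -> VV[1]=[0, 4], msg_vec=[0, 4]; VV[0]=max(VV[0],msg_vec) then VV[0][0]++ -> VV[0]=[3, 4]
Event 5: LOCAL 1: VV[1][1]++ -> VV[1]=[0, 5]
Event 6: LOCAL 0: VV[0][0]++ -> VV[0]=[4, 4]
Final vectors: VV[0]=[4, 4]; VV[1]=[0, 5]

Answer: 4 4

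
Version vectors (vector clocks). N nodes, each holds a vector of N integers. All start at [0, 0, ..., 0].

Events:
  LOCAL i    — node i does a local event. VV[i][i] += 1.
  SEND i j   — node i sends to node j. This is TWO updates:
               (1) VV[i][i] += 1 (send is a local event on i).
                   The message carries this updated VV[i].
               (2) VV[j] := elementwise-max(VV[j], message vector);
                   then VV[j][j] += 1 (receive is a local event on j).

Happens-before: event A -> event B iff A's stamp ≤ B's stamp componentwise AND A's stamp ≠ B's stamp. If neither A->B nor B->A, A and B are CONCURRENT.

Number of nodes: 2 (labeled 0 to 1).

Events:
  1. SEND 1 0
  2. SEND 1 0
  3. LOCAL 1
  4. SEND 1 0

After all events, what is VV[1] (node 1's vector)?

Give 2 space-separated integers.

Answer: 0 4

Derivation:
Initial: VV[0]=[0, 0]
Initial: VV[1]=[0, 0]
Event 1: SEND 1->0: VV[1][1]++ -> VV[1]=[0, 1], msg_vec=[0, 1]; VV[0]=max(VV[0],msg_vec) then VV[0][0]++ -> VV[0]=[1, 1]
Event 2: SEND 1->0: VV[1][1]++ -> VV[1]=[0, 2], msg_vec=[0, 2]; VV[0]=max(VV[0],msg_vec) then VV[0][0]++ -> VV[0]=[2, 2]
Event 3: LOCAL 1: VV[1][1]++ -> VV[1]=[0, 3]
Event 4: SEND 1->0: VV[1][1]++ -> VV[1]=[0, 4], msg_vec=[0, 4]; VV[0]=max(VV[0],msg_vec) then VV[0][0]++ -> VV[0]=[3, 4]
Final vectors: VV[0]=[3, 4]; VV[1]=[0, 4]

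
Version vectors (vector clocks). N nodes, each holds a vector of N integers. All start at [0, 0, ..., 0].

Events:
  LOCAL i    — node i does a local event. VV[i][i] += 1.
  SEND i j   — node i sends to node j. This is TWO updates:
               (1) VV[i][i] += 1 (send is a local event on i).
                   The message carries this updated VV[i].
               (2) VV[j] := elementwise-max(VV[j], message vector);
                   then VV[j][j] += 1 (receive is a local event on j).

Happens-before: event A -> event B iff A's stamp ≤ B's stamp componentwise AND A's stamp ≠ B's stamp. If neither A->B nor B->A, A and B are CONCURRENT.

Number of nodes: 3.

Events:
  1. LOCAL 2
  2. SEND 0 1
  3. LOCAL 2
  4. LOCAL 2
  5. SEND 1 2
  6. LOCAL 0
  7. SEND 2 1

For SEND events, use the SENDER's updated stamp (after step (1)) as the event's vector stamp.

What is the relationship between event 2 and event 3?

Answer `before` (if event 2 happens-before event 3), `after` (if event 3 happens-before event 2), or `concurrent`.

Answer: concurrent

Derivation:
Initial: VV[0]=[0, 0, 0]
Initial: VV[1]=[0, 0, 0]
Initial: VV[2]=[0, 0, 0]
Event 1: LOCAL 2: VV[2][2]++ -> VV[2]=[0, 0, 1]
Event 2: SEND 0->1: VV[0][0]++ -> VV[0]=[1, 0, 0], msg_vec=[1, 0, 0]; VV[1]=max(VV[1],msg_vec) then VV[1][1]++ -> VV[1]=[1, 1, 0]
Event 3: LOCAL 2: VV[2][2]++ -> VV[2]=[0, 0, 2]
Event 4: LOCAL 2: VV[2][2]++ -> VV[2]=[0, 0, 3]
Event 5: SEND 1->2: VV[1][1]++ -> VV[1]=[1, 2, 0], msg_vec=[1, 2, 0]; VV[2]=max(VV[2],msg_vec) then VV[2][2]++ -> VV[2]=[1, 2, 4]
Event 6: LOCAL 0: VV[0][0]++ -> VV[0]=[2, 0, 0]
Event 7: SEND 2->1: VV[2][2]++ -> VV[2]=[1, 2, 5], msg_vec=[1, 2, 5]; VV[1]=max(VV[1],msg_vec) then VV[1][1]++ -> VV[1]=[1, 3, 5]
Event 2 stamp: [1, 0, 0]
Event 3 stamp: [0, 0, 2]
[1, 0, 0] <= [0, 0, 2]? False
[0, 0, 2] <= [1, 0, 0]? False
Relation: concurrent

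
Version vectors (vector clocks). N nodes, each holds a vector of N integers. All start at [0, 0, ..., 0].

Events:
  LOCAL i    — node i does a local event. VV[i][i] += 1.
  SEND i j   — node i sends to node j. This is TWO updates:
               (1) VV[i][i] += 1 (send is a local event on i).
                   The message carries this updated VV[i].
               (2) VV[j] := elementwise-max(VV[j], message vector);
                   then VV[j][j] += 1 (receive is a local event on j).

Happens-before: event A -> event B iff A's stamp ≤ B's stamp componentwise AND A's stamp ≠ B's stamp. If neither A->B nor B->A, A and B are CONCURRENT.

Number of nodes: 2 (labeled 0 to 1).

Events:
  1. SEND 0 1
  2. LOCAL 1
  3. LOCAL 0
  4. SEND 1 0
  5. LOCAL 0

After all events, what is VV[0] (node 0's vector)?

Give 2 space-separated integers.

Initial: VV[0]=[0, 0]
Initial: VV[1]=[0, 0]
Event 1: SEND 0->1: VV[0][0]++ -> VV[0]=[1, 0], msg_vec=[1, 0]; VV[1]=max(VV[1],msg_vec) then VV[1][1]++ -> VV[1]=[1, 1]
Event 2: LOCAL 1: VV[1][1]++ -> VV[1]=[1, 2]
Event 3: LOCAL 0: VV[0][0]++ -> VV[0]=[2, 0]
Event 4: SEND 1->0: VV[1][1]++ -> VV[1]=[1, 3], msg_vec=[1, 3]; VV[0]=max(VV[0],msg_vec) then VV[0][0]++ -> VV[0]=[3, 3]
Event 5: LOCAL 0: VV[0][0]++ -> VV[0]=[4, 3]
Final vectors: VV[0]=[4, 3]; VV[1]=[1, 3]

Answer: 4 3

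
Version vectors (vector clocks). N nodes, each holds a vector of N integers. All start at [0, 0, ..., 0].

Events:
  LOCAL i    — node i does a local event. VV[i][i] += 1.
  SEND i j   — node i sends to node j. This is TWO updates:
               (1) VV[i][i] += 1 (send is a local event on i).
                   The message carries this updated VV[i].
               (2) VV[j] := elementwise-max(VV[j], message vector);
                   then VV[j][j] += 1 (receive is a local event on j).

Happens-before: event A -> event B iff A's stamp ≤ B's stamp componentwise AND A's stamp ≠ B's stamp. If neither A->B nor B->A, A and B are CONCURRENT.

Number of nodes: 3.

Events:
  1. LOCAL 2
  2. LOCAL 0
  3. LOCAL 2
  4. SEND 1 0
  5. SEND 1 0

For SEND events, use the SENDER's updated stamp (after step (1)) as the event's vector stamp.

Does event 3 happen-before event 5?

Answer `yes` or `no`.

Answer: no

Derivation:
Initial: VV[0]=[0, 0, 0]
Initial: VV[1]=[0, 0, 0]
Initial: VV[2]=[0, 0, 0]
Event 1: LOCAL 2: VV[2][2]++ -> VV[2]=[0, 0, 1]
Event 2: LOCAL 0: VV[0][0]++ -> VV[0]=[1, 0, 0]
Event 3: LOCAL 2: VV[2][2]++ -> VV[2]=[0, 0, 2]
Event 4: SEND 1->0: VV[1][1]++ -> VV[1]=[0, 1, 0], msg_vec=[0, 1, 0]; VV[0]=max(VV[0],msg_vec) then VV[0][0]++ -> VV[0]=[2, 1, 0]
Event 5: SEND 1->0: VV[1][1]++ -> VV[1]=[0, 2, 0], msg_vec=[0, 2, 0]; VV[0]=max(VV[0],msg_vec) then VV[0][0]++ -> VV[0]=[3, 2, 0]
Event 3 stamp: [0, 0, 2]
Event 5 stamp: [0, 2, 0]
[0, 0, 2] <= [0, 2, 0]? False. Equal? False. Happens-before: False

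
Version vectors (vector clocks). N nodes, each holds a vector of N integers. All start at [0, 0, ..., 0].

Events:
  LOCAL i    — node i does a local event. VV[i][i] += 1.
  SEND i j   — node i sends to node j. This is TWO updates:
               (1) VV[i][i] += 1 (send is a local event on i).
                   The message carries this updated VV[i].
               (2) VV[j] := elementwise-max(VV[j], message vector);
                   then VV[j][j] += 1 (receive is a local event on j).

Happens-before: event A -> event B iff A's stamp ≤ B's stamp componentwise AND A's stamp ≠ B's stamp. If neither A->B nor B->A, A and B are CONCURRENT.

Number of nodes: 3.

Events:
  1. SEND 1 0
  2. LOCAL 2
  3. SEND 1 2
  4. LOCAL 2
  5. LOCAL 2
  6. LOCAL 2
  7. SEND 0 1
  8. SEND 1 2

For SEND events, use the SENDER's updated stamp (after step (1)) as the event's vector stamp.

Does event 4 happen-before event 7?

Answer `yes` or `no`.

Answer: no

Derivation:
Initial: VV[0]=[0, 0, 0]
Initial: VV[1]=[0, 0, 0]
Initial: VV[2]=[0, 0, 0]
Event 1: SEND 1->0: VV[1][1]++ -> VV[1]=[0, 1, 0], msg_vec=[0, 1, 0]; VV[0]=max(VV[0],msg_vec) then VV[0][0]++ -> VV[0]=[1, 1, 0]
Event 2: LOCAL 2: VV[2][2]++ -> VV[2]=[0, 0, 1]
Event 3: SEND 1->2: VV[1][1]++ -> VV[1]=[0, 2, 0], msg_vec=[0, 2, 0]; VV[2]=max(VV[2],msg_vec) then VV[2][2]++ -> VV[2]=[0, 2, 2]
Event 4: LOCAL 2: VV[2][2]++ -> VV[2]=[0, 2, 3]
Event 5: LOCAL 2: VV[2][2]++ -> VV[2]=[0, 2, 4]
Event 6: LOCAL 2: VV[2][2]++ -> VV[2]=[0, 2, 5]
Event 7: SEND 0->1: VV[0][0]++ -> VV[0]=[2, 1, 0], msg_vec=[2, 1, 0]; VV[1]=max(VV[1],msg_vec) then VV[1][1]++ -> VV[1]=[2, 3, 0]
Event 8: SEND 1->2: VV[1][1]++ -> VV[1]=[2, 4, 0], msg_vec=[2, 4, 0]; VV[2]=max(VV[2],msg_vec) then VV[2][2]++ -> VV[2]=[2, 4, 6]
Event 4 stamp: [0, 2, 3]
Event 7 stamp: [2, 1, 0]
[0, 2, 3] <= [2, 1, 0]? False. Equal? False. Happens-before: False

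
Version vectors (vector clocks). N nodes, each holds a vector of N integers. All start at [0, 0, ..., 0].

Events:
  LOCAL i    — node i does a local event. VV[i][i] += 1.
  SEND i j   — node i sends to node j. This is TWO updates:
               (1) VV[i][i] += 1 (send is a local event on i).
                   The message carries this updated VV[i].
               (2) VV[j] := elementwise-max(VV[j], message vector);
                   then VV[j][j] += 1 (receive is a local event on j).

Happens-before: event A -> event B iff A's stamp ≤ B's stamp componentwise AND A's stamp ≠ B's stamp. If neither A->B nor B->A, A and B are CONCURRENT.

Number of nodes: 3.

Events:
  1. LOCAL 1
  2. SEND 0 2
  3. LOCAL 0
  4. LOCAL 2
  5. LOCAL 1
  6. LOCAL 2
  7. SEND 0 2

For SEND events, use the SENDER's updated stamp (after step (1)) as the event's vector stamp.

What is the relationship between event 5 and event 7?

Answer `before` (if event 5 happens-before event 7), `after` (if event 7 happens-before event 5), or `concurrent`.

Initial: VV[0]=[0, 0, 0]
Initial: VV[1]=[0, 0, 0]
Initial: VV[2]=[0, 0, 0]
Event 1: LOCAL 1: VV[1][1]++ -> VV[1]=[0, 1, 0]
Event 2: SEND 0->2: VV[0][0]++ -> VV[0]=[1, 0, 0], msg_vec=[1, 0, 0]; VV[2]=max(VV[2],msg_vec) then VV[2][2]++ -> VV[2]=[1, 0, 1]
Event 3: LOCAL 0: VV[0][0]++ -> VV[0]=[2, 0, 0]
Event 4: LOCAL 2: VV[2][2]++ -> VV[2]=[1, 0, 2]
Event 5: LOCAL 1: VV[1][1]++ -> VV[1]=[0, 2, 0]
Event 6: LOCAL 2: VV[2][2]++ -> VV[2]=[1, 0, 3]
Event 7: SEND 0->2: VV[0][0]++ -> VV[0]=[3, 0, 0], msg_vec=[3, 0, 0]; VV[2]=max(VV[2],msg_vec) then VV[2][2]++ -> VV[2]=[3, 0, 4]
Event 5 stamp: [0, 2, 0]
Event 7 stamp: [3, 0, 0]
[0, 2, 0] <= [3, 0, 0]? False
[3, 0, 0] <= [0, 2, 0]? False
Relation: concurrent

Answer: concurrent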